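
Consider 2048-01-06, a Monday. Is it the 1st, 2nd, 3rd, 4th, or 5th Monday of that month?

Day 6 falls in week ⌈6/7⌉ of the month.
Days 1–7 hold the 1st Monday, 8–14 the 2nd, 15–21 the 3rd, 22–28 the 4th, 29–31 the 5th.
6 is in the range for the 1st.

1st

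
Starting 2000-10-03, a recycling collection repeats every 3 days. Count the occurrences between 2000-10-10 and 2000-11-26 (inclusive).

Occurrences land 3·i days after 2000-10-03 for i = 0, 1, 2, …
2000-10-10 is 7 days after the start; 7 ÷ 3 = 2 remainder 1; since the remainder is 1, round up to i = 3. First occurrence in the window: #4 on 2000-10-12 (3×3 = 9 days in).
2000-11-26 is 54 days after the start; 54 ÷ 3 = 18 remainder 0. Last occurrence in the window: #19 on 2000-11-26.
Occurrences #4 through #19: 16 in total.

16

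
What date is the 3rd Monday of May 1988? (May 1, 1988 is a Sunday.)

May 1988 begins on a Sunday, so the first Monday is May 2 (1 day later).
The 3rd Monday is 2 weeks later: 2 + 14 = 16.

16 May 1988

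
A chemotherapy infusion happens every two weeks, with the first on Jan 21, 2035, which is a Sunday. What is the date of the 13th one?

The 13th occurrence is 12 intervals after the first: 12 × 14 = 168 days after Jan 21, 2035.
Jan has 31 days — 10 days to the end of Jan leaves 158.
Feb has 28 days (130 left).
Mar has 31 days (99 left).
Apr has 30 days (69 left).
May has 31 days (38 left).
Jun has 30 days (8 left).
8 days into Jul → Jul 8, 2035.

Jul 8, 2035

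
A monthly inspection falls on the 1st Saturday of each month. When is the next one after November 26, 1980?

December 6, 1980

November 1980 starts on a Saturday, so its 1st Saturday is November 1, 1980.
That is not after November 26, 1980, so look at December 1980.
December 1980 starts on a Monday, so its 1st Saturday is December 6, 1980 (5 days in).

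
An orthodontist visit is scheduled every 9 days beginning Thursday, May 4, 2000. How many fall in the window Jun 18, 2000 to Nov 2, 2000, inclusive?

16

Occurrences land 9·i days after May 4, 2000 for i = 0, 1, 2, …
Jun 18, 2000 is 45 days after the start; 45 ÷ 9 = 5 remainder 0. First occurrence in the window: #6 on Jun 18, 2000 (5×9 = 45 days in).
Nov 2, 2000 is 182 days after the start; 182 ÷ 9 = 20 remainder 2. Last occurrence in the window: #21 on Oct 31, 2000.
Occurrences #6 through #21: 16 in total.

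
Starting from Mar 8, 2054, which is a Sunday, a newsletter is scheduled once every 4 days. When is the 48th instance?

The 48th occurrence is 47 intervals after the first: 47 × 4 = 188 days after Mar 8, 2054.
Mar has 31 days — 23 days to the end of Mar leaves 165.
Apr has 30 days (135 left).
May has 31 days (104 left).
Jun has 30 days (74 left).
Jul has 31 days (43 left).
Aug has 31 days (12 left).
12 days into Sep → Sep 12, 2054.

Sep 12, 2054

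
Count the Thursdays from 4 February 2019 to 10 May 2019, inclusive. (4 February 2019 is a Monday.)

4 February 2019 is a Monday; the first Thursday on or after it is 7 February 2019 (3 days later).
From 7 February 2019 to 10 May 2019: 21 + 31 + 30 + 10 = 92 days (rest of February, March, April, May).
92 ÷ 7 = 13 full weeks with remainder 1, so 13 more Thursdays after the first → 14.

14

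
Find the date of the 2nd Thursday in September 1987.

September 10, 1987

The first Thursday of September 1987 is September 3.
The 2nd Thursday is 1 weeks later: 3 + 7 = 10.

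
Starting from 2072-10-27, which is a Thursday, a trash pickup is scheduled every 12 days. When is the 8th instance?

The 8th occurrence is 7 intervals after the first: 7 × 12 = 84 days after 2072-10-27.
October has 31 days — 4 days to the end of October leaves 80.
November has 30 days (50 left).
December has 31 days (19 left).
19 days into January → 2073-01-19.

2073-01-19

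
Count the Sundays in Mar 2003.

Mar 1, 2003 is a Saturday; the first Sunday on or after it is Mar 2, 2003 (1 day later).
From Mar 2, 2003 to Mar 31, 2003 is 31 − 2 = 29 days.
29 ÷ 7 = 4 full weeks with remainder 1, so 4 more Sundays after the first → 5.

5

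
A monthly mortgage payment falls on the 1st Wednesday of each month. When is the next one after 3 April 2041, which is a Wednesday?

1 May 2041

April 2041 starts on a Monday, so its 1st Wednesday is 3 April 2041 (2 days in).
That is not after 3 April 2041, so look at May 2041.
May 2041 starts on a Wednesday, so its 1st Wednesday is 1 May 2041.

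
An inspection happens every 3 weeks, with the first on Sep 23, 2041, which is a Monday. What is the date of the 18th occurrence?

Sep 15, 2042

The 18th occurrence is 17 intervals after the first: 17 × 21 = 357 days after Sep 23, 2041.
Sep has 30 days — 7 days to the end of Sep leaves 350.
Oct has 31 days (319 left).
Nov has 30 days (289 left).
Dec has 31 days (258 left).
Jan has 31 days (227 left).
Feb has 28 days (199 left).
Mar has 31 days (168 left).
Apr has 30 days (138 left).
May has 31 days (107 left).
Jun has 30 days (77 left).
Jul has 31 days (46 left).
Aug has 31 days (15 left).
15 days into Sep → Sep 15, 2042.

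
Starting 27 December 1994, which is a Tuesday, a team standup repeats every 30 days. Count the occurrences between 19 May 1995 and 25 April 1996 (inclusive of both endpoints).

Occurrences land 30·i days after 27 December 1994 for i = 0, 1, 2, …
19 May 1995 is 143 days after the start; 143 ÷ 30 = 4 remainder 23; since the remainder is 23, round up to i = 5. First occurrence in the window: #6 on 26 May 1995 (5×30 = 150 days in).
25 April 1996 is 485 days after the start; 485 ÷ 30 = 16 remainder 5. Last occurrence in the window: #17 on 20 April 1996.
Occurrences #6 through #17: 12 in total.

12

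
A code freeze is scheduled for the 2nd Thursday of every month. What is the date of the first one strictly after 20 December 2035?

December 2035 starts on a Saturday; its first Thursday is the 6th, so the 2nd Thursday is the 13th — 13 December 2035.
That is not after 20 December 2035, so look at January 2036.
January 2036 starts on a Tuesday; its first Thursday is the 3rd, so the 2nd Thursday is the 10th — 10 January 2036.

10 January 2036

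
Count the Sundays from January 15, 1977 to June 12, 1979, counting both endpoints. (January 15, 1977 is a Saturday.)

126

January 15, 1977 is a Saturday; the first Sunday on or after it is January 16, 1977 (1 day later).
From January 16, 1977 to June 12, 1979: 349 + 365 + 163 = 877 days (rest of 1977, 1978, to June 12, 1979 in 1979).
877 ÷ 7 = 125 full weeks with remainder 2, so 125 more Sundays after the first → 126.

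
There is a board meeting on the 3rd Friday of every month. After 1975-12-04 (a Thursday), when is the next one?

1975-12-19

December 1975 starts on a Monday; its first Friday is the 5th, so the 3rd Friday is the 19th — 1975-12-19.
1975-12-19 is after 1975-12-04, so that is the next one.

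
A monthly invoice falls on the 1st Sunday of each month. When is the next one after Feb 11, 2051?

Feb 2051 starts on a Wednesday, so its 1st Sunday is Feb 5, 2051 (4 days in).
That is not after Feb 11, 2051, so look at Mar 2051.
Mar 2051 starts on a Wednesday, so its 1st Sunday is Mar 5, 2051 (4 days in).

Mar 5, 2051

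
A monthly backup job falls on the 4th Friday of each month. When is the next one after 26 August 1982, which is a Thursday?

August 1982 starts on a Sunday; its first Friday is the 6th, so the 4th Friday is the 27th — 27 August 1982.
27 August 1982 is after 26 August 1982, so that is the next one.

27 August 1982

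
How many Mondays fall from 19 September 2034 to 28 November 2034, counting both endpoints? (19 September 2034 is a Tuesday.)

10

19 September 2034 is a Tuesday; the first Monday on or after it is 25 September 2034 (6 days later).
From 25 September 2034 to 28 November 2034: 5 + 31 + 28 = 64 days (rest of September, October, November).
64 ÷ 7 = 9 full weeks with remainder 1, so 9 more Mondays after the first → 10.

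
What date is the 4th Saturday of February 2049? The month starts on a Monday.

2049-02-27

February 2049 begins on a Monday, so the first Saturday is February 6 (5 days later).
The 4th Saturday is 3 weeks later: 6 + 21 = 27.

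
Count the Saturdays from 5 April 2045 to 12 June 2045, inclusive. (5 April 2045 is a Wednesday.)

5 April 2045 is a Wednesday; the first Saturday on or after it is 8 April 2045 (3 days later).
From 8 April 2045 to 12 June 2045: 22 + 31 + 12 = 65 days (rest of April, May, June).
65 ÷ 7 = 9 full weeks with remainder 2, so 9 more Saturdays after the first → 10.

10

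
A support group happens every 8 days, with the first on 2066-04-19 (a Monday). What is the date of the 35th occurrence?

The 35th occurrence is 34 intervals after the first: 34 × 8 = 272 days after 2066-04-19.
April has 30 days — 11 days to the end of April leaves 261.
May has 31 days (230 left).
June has 30 days (200 left).
July has 31 days (169 left).
August has 31 days (138 left).
September has 30 days (108 left).
October has 31 days (77 left).
November has 30 days (47 left).
December has 31 days (16 left).
16 days into January → 2067-01-16.

2067-01-16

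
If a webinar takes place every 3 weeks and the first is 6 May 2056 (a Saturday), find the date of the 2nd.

The 2nd occurrence is 1 interval after the first: 1 × 21 = 21 days after 6 May 2056.
21 days later is 27 May 2056.

27 May 2056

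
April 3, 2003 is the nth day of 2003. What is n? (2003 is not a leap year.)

93

Days in months before April: 31 + 28 + 31 = 90.
Plus 3 days into April → day 93.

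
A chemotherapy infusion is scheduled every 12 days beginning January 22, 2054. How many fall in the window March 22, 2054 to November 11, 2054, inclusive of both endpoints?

Occurrences land 12·i days after January 22, 2054 for i = 0, 1, 2, …
March 22, 2054 is 59 days after the start; 59 ÷ 12 = 4 remainder 11; since the remainder is 11, round up to i = 5. First occurrence in the window: #6 on March 23, 2054 (5×12 = 60 days in).
November 11, 2054 is 293 days after the start; 293 ÷ 12 = 24 remainder 5. Last occurrence in the window: #25 on November 6, 2054.
Occurrences #6 through #25: 20 in total.

20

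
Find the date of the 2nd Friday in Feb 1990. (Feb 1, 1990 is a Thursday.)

Feb 9, 1990

Feb 1990 begins on a Thursday, so the first Friday is Feb 2 (1 day later).
The 2nd Friday is 1 weeks later: 2 + 7 = 9.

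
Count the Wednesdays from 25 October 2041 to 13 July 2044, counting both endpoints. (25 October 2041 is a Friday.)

25 October 2041 is a Friday; the first Wednesday on or after it is 30 October 2041 (5 days later).
From 30 October 2041 to 13 July 2044: 62 + 365 + 365 + 195 = 987 days (rest of 2041, 2042, 2043, to 13 July 2044 in 2044).
987 ÷ 7 = 141 full weeks with remainder 0, so 141 more Wednesdays after the first → 142.

142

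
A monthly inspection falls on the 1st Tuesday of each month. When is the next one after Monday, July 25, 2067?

July 2067 starts on a Friday, so its 1st Tuesday is July 5, 2067 (4 days in).
That is not after July 25, 2067, so look at August 2067.
August 2067 starts on a Monday, so its 1st Tuesday is August 2, 2067 (1 day in).

August 2, 2067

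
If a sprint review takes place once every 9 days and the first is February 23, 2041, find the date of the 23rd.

The 23rd occurrence is 22 intervals after the first: 22 × 9 = 198 days after February 23, 2041.
February has 28 days — 5 days to the end of February leaves 193.
March has 31 days (162 left).
April has 30 days (132 left).
May has 31 days (101 left).
June has 30 days (71 left).
July has 31 days (40 left).
August has 31 days (9 left).
9 days into September → September 9, 2041.

September 9, 2041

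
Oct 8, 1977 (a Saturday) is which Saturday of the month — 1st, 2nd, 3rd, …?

Day 8 falls in week ⌈8/7⌉ of the month.
Days 1–7 hold the 1st Saturday, 8–14 the 2nd, 15–21 the 3rd, 22–28 the 4th, 29–31 the 5th.
8 is in the range for the 2nd.

2nd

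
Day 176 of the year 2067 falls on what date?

June 25, 2067

January has 31 days (176 − 31 = 145 remain).
February has 28 days (145 − 28 = 117 remain).
March has 31 days (117 − 31 = 86 remain).
April has 30 days (86 − 30 = 56 remain).
May has 31 days (56 − 31 = 25 remain).
25 into June → June 25.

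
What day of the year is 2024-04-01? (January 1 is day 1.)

92

Days in months before April: 31 + 29 + 31 = 91.
Plus 1 day into April → day 92.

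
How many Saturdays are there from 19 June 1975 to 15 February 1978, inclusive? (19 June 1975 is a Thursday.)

19 June 1975 is a Thursday; the first Saturday on or after it is 21 June 1975 (2 days later).
From 21 June 1975 to 15 February 1978: 193 + 366 + 365 + 46 = 970 days (rest of 1975, 1976, 1977, to 15 February 1978 in 1978).
970 ÷ 7 = 138 full weeks with remainder 4, so 138 more Saturdays after the first → 139.

139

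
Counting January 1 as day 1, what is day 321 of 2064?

November 16, 2064

January has 31 days (321 − 31 = 290 remain).
February has 29 days (290 − 29 = 261 remain).
March has 31 days (261 − 31 = 230 remain).
April has 30 days (230 − 30 = 200 remain).
May has 31 days (200 − 31 = 169 remain).
June has 30 days (169 − 30 = 139 remain).
July has 31 days (139 − 31 = 108 remain).
August has 31 days (108 − 31 = 77 remain).
September has 30 days (77 − 30 = 47 remain).
October has 31 days (47 − 31 = 16 remain).
16 into November → November 16.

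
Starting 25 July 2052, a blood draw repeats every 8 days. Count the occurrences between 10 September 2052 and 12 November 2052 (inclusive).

Occurrences land 8·i days after 25 July 2052 for i = 0, 1, 2, …
10 September 2052 is 47 days after the start; 47 ÷ 8 = 5 remainder 7; since the remainder is 7, round up to i = 6. First occurrence in the window: #7 on 11 September 2052 (6×8 = 48 days in).
12 November 2052 is 110 days after the start; 110 ÷ 8 = 13 remainder 6. Last occurrence in the window: #14 on 6 November 2052.
Occurrences #7 through #14: 8 in total.

8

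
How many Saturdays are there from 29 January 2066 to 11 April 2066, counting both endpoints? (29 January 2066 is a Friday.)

29 January 2066 is a Friday; the first Saturday on or after it is 30 January 2066 (1 day later).
From 30 January 2066 to 11 April 2066: 1 + 28 + 31 + 11 = 71 days (rest of January, February, March, April).
71 ÷ 7 = 10 full weeks with remainder 1, so 10 more Saturdays after the first → 11.

11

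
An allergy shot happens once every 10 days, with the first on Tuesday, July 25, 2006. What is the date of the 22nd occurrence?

February 20, 2007

The 22nd occurrence is 21 intervals after the first: 21 × 10 = 210 days after July 25, 2006.
July has 31 days — 6 days to the end of July leaves 204.
August has 31 days (173 left).
September has 30 days (143 left).
October has 31 days (112 left).
November has 30 days (82 left).
December has 31 days (51 left).
January has 31 days (20 left).
20 days into February → February 20, 2007.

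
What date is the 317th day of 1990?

Jan has 31 days (317 − 31 = 286 remain).
Feb has 28 days (286 − 28 = 258 remain).
Mar has 31 days (258 − 31 = 227 remain).
Apr has 30 days (227 − 30 = 197 remain).
May has 31 days (197 − 31 = 166 remain).
Jun has 30 days (166 − 30 = 136 remain).
Jul has 31 days (136 − 31 = 105 remain).
Aug has 31 days (105 − 31 = 74 remain).
Sep has 30 days (74 − 30 = 44 remain).
Oct has 31 days (44 − 31 = 13 remain).
13 into Nov → Nov 13.

Nov 13, 1990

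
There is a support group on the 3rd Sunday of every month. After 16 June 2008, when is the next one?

20 July 2008

June 2008 starts on a Sunday; its first Sunday is the 1st, so the 3rd Sunday is the 15th — 15 June 2008.
That is not after 16 June 2008, so look at July 2008.
July 2008 starts on a Tuesday; its first Sunday is the 6th, so the 3rd Sunday is the 20th — 20 July 2008.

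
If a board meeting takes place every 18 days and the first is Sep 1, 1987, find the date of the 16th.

The 16th occurrence is 15 intervals after the first: 15 × 18 = 270 days after Sep 1, 1987.
Sep has 30 days — 29 days to the end of Sep leaves 241.
Oct has 31 days (210 left).
Nov has 30 days (180 left).
Dec has 31 days (149 left).
Jan has 31 days (118 left).
Feb has 29 days (89 left).
Mar has 31 days (58 left).
Apr has 30 days (28 left).
28 days into May → May 28, 1988.

May 28, 1988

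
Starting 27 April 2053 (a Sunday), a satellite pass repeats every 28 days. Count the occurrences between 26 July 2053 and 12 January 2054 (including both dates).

Occurrences land 28·i days after 27 April 2053 for i = 0, 1, 2, …
26 July 2053 is 90 days after the start; 90 ÷ 28 = 3 remainder 6; since the remainder is 6, round up to i = 4. First occurrence in the window: #5 on 17 August 2053 (4×28 = 112 days in).
12 January 2054 is 260 days after the start; 260 ÷ 28 = 9 remainder 8. Last occurrence in the window: #10 on 4 January 2054.
Occurrences #5 through #10: 6 in total.

6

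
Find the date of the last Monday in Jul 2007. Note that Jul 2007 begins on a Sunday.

Jul 30, 2007

Jul 2007 begins on a Sunday, so the first Monday is Jul 2 (1 day later).
Jul 2007 has 31 days. Adding weeks: 2, 9, 16, 23, 30 — the last one ≤ 31 is the 30th.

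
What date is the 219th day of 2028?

January has 31 days (219 − 31 = 188 remain).
February has 29 days (188 − 29 = 159 remain).
March has 31 days (159 − 31 = 128 remain).
April has 30 days (128 − 30 = 98 remain).
May has 31 days (98 − 31 = 67 remain).
June has 30 days (67 − 30 = 37 remain).
July has 31 days (37 − 31 = 6 remain).
6 into August → August 6.

6 August 2028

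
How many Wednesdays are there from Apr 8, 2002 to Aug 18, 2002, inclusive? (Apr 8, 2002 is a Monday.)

Apr 8, 2002 is a Monday; the first Wednesday on or after it is Apr 10, 2002 (2 days later).
From Apr 10, 2002 to Aug 18, 2002: 20 + 31 + 30 + 31 + 18 = 130 days (rest of Apr, May, Jun, Jul, Aug).
130 ÷ 7 = 18 full weeks with remainder 4, so 18 more Wednesdays after the first → 19.

19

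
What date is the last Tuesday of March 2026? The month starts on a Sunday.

March 2026 begins on a Sunday, so the first Tuesday is March 3 (2 days later).
March 2026 has 31 days. Adding weeks: 3, 10, 17, 24, 31 — the last one ≤ 31 is the 31st.

2026-03-31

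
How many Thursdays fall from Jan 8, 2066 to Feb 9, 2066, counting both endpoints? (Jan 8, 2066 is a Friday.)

Jan 8, 2066 is a Friday; the first Thursday on or after it is Jan 14, 2066 (6 days later).
From Jan 14, 2066 to Feb 9, 2066: 17 + 9 = 26 days (rest of Jan, Feb).
26 ÷ 7 = 3 full weeks with remainder 5, so 3 more Thursdays after the first → 4.

4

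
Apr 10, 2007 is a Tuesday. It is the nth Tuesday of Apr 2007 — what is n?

2nd

Day 10 falls in week ⌈10/7⌉ of the month.
Days 1–7 hold the 1st Tuesday, 8–14 the 2nd, 15–21 the 3rd, 22–28 the 4th, 29–31 the 5th.
10 is in the range for the 2nd.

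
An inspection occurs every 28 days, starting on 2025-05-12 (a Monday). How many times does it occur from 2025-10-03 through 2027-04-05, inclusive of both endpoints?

Occurrences land 28·i days after 2025-05-12 for i = 0, 1, 2, …
2025-10-03 is 144 days after the start; 144 ÷ 28 = 5 remainder 4; since the remainder is 4, round up to i = 6. First occurrence in the window: #7 on 2025-10-27 (6×28 = 168 days in).
2027-04-05 is 693 days after the start; 693 ÷ 28 = 24 remainder 21. Last occurrence in the window: #25 on 2027-03-15.
Occurrences #7 through #25: 19 in total.

19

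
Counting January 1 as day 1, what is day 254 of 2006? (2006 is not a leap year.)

Jan has 31 days (254 − 31 = 223 remain).
Feb has 28 days (223 − 28 = 195 remain).
Mar has 31 days (195 − 31 = 164 remain).
Apr has 30 days (164 − 30 = 134 remain).
May has 31 days (134 − 31 = 103 remain).
Jun has 30 days (103 − 30 = 73 remain).
Jul has 31 days (73 − 31 = 42 remain).
Aug has 31 days (42 − 31 = 11 remain).
11 into Sep → Sep 11.

Sep 11, 2006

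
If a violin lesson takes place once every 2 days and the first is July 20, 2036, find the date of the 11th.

August 9, 2036

The 11th occurrence is 10 intervals after the first: 10 × 2 = 20 days after July 20, 2036.
July has 31 days — 11 days to the end of July leaves 9.
9 days into August → August 9, 2036.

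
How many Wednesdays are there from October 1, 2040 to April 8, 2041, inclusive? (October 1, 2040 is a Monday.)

27

October 1, 2040 is a Monday; the first Wednesday on or after it is October 3, 2040 (2 days later).
From October 3, 2040 to April 8, 2041: 28 + 30 + 31 + 31 + 28 + 31 + 8 = 187 days (rest of October, November, December, January, February, March, April).
187 ÷ 7 = 26 full weeks with remainder 5, so 26 more Wednesdays after the first → 27.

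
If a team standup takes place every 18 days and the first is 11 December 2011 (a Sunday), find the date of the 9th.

3 May 2012

The 9th occurrence is 8 intervals after the first: 8 × 18 = 144 days after 11 December 2011.
December has 31 days — 20 days to the end of December leaves 124.
January has 31 days (93 left).
February has 29 days (64 left).
March has 31 days (33 left).
April has 30 days (3 left).
3 days into May → 3 May 2012.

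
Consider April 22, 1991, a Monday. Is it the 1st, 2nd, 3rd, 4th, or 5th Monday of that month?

4th

Day 22 falls in week ⌈22/7⌉ of the month.
Days 1–7 hold the 1st Monday, 8–14 the 2nd, 15–21 the 3rd, 22–28 the 4th, 29–31 the 5th.
22 is in the range for the 4th.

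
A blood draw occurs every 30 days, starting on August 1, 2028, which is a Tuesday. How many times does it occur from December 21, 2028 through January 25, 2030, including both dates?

Occurrences land 30·i days after August 1, 2028 for i = 0, 1, 2, …
December 21, 2028 is 142 days after the start; 142 ÷ 30 = 4 remainder 22; since the remainder is 22, round up to i = 5. First occurrence in the window: #6 on December 29, 2028 (5×30 = 150 days in).
January 25, 2030 is 542 days after the start; 542 ÷ 30 = 18 remainder 2. Last occurrence in the window: #19 on January 23, 2030.
Occurrences #6 through #19: 14 in total.

14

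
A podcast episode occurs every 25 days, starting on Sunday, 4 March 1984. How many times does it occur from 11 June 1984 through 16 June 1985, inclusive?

Occurrences land 25·i days after 4 March 1984 for i = 0, 1, 2, …
11 June 1984 is 99 days after the start; 99 ÷ 25 = 3 remainder 24; since the remainder is 24, round up to i = 4. First occurrence in the window: #5 on 12 June 1984 (4×25 = 100 days in).
16 June 1985 is 469 days after the start; 469 ÷ 25 = 18 remainder 19. Last occurrence in the window: #19 on 28 May 1985.
Occurrences #5 through #19: 15 in total.

15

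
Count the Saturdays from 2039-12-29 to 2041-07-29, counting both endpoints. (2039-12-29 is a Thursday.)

83

2039-12-29 is a Thursday; the first Saturday on or after it is 2039-12-31 (2 days later).
From 2039-12-31 to 2041-07-29: 0 + 366 + 210 = 576 days (rest of 2039, 2040, to 2041-07-29 in 2041).
576 ÷ 7 = 82 full weeks with remainder 2, so 82 more Saturdays after the first → 83.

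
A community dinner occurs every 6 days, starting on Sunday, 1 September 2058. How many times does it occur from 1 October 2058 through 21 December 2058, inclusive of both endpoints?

14

Occurrences land 6·i days after 1 September 2058 for i = 0, 1, 2, …
1 October 2058 is 30 days after the start; 30 ÷ 6 = 5 remainder 0. First occurrence in the window: #6 on 1 October 2058 (5×6 = 30 days in).
21 December 2058 is 111 days after the start; 111 ÷ 6 = 18 remainder 3. Last occurrence in the window: #19 on 18 December 2058.
Occurrences #6 through #19: 14 in total.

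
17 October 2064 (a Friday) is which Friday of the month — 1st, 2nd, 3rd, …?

Day 17 falls in week ⌈17/7⌉ of the month.
Days 1–7 hold the 1st Friday, 8–14 the 2nd, 15–21 the 3rd, 22–28 the 4th, 29–31 the 5th.
17 is in the range for the 3rd.

3rd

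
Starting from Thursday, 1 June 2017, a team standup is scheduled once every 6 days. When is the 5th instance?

25 June 2017

The 5th occurrence is 4 intervals after the first: 4 × 6 = 24 days after 1 June 2017.
24 days later is 25 June 2017.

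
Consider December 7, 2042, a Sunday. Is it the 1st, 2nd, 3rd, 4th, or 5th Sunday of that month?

1st

Day 7 falls in week ⌈7/7⌉ of the month.
Days 1–7 hold the 1st Sunday, 8–14 the 2nd, 15–21 the 3rd, 22–28 the 4th, 29–31 the 5th.
7 is in the range for the 1st.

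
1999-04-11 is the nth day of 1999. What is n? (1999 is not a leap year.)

Days in months before April: 31 + 28 + 31 = 90.
Plus 11 days into April → day 101.

101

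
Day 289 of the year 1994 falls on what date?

January has 31 days (289 − 31 = 258 remain).
February has 28 days (258 − 28 = 230 remain).
March has 31 days (230 − 31 = 199 remain).
April has 30 days (199 − 30 = 169 remain).
May has 31 days (169 − 31 = 138 remain).
June has 30 days (138 − 30 = 108 remain).
July has 31 days (108 − 31 = 77 remain).
August has 31 days (77 − 31 = 46 remain).
September has 30 days (46 − 30 = 16 remain).
16 into October → October 16.

1994-10-16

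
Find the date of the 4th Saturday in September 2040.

22 September 2040

September 2040 begins on a Saturday, so the first Saturday is September 1.
The 4th Saturday is 3 weeks later: 1 + 21 = 22.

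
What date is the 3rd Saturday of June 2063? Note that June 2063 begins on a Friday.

June 2063 begins on a Friday, so the first Saturday is June 2 (1 day later).
The 3rd Saturday is 2 weeks later: 2 + 14 = 16.

June 16, 2063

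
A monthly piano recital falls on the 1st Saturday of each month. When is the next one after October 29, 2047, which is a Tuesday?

November 2, 2047

October 2047 starts on a Tuesday, so its 1st Saturday is October 5, 2047 (4 days in).
That is not after October 29, 2047, so look at November 2047.
November 2047 starts on a Friday, so its 1st Saturday is November 2, 2047 (1 day in).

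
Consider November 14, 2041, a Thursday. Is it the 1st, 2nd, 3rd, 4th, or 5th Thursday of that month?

2nd

Day 14 falls in week ⌈14/7⌉ of the month.
Days 1–7 hold the 1st Thursday, 8–14 the 2nd, 15–21 the 3rd, 22–28 the 4th, 29–31 the 5th.
14 is in the range for the 2nd.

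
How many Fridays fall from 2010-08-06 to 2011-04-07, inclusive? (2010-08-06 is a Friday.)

2010-08-06 is a Friday; the first Friday on or after it is 2010-08-06.
From 2010-08-06 to 2011-04-07: 25 + 30 + 31 + 30 + 31 + 31 + 28 + 31 + 7 = 244 days (rest of August, September, October, November, December, January, February, March, April).
244 ÷ 7 = 34 full weeks with remainder 6, so 34 more Fridays after the first → 35.

35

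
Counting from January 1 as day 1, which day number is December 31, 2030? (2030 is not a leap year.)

365

Days in months before December: 31 + 28 + 31 + 30 + 31 + 30 + 31 + 31 + 30 + 31 + 30 = 334.
Plus 31 days into December → day 365.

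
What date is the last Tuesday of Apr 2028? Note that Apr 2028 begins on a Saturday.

Apr 2028 begins on a Saturday, so the first Tuesday is Apr 4 (3 days later).
Apr 2028 has 30 days. Adding weeks: 4, 11, 18, 25 — the last one ≤ 30 is the 25th.

Apr 25, 2028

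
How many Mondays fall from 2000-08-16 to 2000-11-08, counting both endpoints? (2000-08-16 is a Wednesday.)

2000-08-16 is a Wednesday; the first Monday on or after it is 2000-08-21 (5 days later).
From 2000-08-21 to 2000-11-08: 10 + 30 + 31 + 8 = 79 days (rest of August, September, October, November).
79 ÷ 7 = 11 full weeks with remainder 2, so 11 more Mondays after the first → 12.

12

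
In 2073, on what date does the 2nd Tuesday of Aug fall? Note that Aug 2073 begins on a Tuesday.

Aug 8, 2073

Aug 2073 begins on a Tuesday, so the first Tuesday is Aug 1.
The 2nd Tuesday is 1 weeks later: 1 + 7 = 8.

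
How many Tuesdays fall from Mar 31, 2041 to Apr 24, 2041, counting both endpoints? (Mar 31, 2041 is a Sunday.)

4

Mar 31, 2041 is a Sunday; the first Tuesday on or after it is Apr 2, 2041 (2 days later).
From Apr 2, 2041 to Apr 24, 2041 is 24 − 2 = 22 days.
22 ÷ 7 = 3 full weeks with remainder 1, so 3 more Tuesdays after the first → 4.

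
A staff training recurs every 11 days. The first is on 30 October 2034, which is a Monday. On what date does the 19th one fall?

16 May 2035

The 19th occurrence is 18 intervals after the first: 18 × 11 = 198 days after 30 October 2034.
October has 31 days — 1 day to the end of October leaves 197.
November has 30 days (167 left).
December has 31 days (136 left).
January has 31 days (105 left).
February has 28 days (77 left).
March has 31 days (46 left).
April has 30 days (16 left).
16 days into May → 16 May 2035.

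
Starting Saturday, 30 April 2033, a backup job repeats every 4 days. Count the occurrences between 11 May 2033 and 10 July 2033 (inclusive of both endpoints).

15

Occurrences land 4·i days after 30 April 2033 for i = 0, 1, 2, …
11 May 2033 is 11 days after the start; 11 ÷ 4 = 2 remainder 3; since the remainder is 3, round up to i = 3. First occurrence in the window: #4 on 12 May 2033 (3×4 = 12 days in).
10 July 2033 is 71 days after the start; 71 ÷ 4 = 17 remainder 3. Last occurrence in the window: #18 on 7 July 2033.
Occurrences #4 through #18: 15 in total.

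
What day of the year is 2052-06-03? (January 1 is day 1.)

Days in months before June: 31 + 29 + 31 + 30 + 31 = 152.
Plus 3 days into June → day 155.

155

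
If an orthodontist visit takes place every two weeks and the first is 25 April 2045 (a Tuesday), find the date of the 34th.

The 34th occurrence is 33 intervals after the first: 33 × 14 = 462 days after 25 April 2045.
April has 30 days — 5 days to the end of April leaves 457.
From end of April to end of 2045 is 245 days (212 left).
January has 31 days (181 left).
February has 28 days (153 left).
March has 31 days (122 left).
April has 30 days (92 left).
May has 31 days (61 left).
June has 30 days (31 left).
31 days into July → 31 July 2046.

31 July 2046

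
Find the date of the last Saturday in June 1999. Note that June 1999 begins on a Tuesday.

June 26, 1999

June 1999 begins on a Tuesday, so the first Saturday is June 5 (4 days later).
June 1999 has 30 days. Adding weeks: 5, 12, 19, 26 — the last one ≤ 30 is the 26th.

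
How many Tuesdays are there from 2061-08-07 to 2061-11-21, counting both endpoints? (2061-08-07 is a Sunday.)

15

2061-08-07 is a Sunday; the first Tuesday on or after it is 2061-08-09 (2 days later).
From 2061-08-09 to 2061-11-21: 22 + 30 + 31 + 21 = 104 days (rest of August, September, October, November).
104 ÷ 7 = 14 full weeks with remainder 6, so 14 more Tuesdays after the first → 15.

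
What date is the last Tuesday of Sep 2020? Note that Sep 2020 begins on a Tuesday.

Sep 29, 2020

Sep 2020 begins on a Tuesday, so the first Tuesday is Sep 1.
Sep 2020 has 30 days. Adding weeks: 1, 8, 15, 22, 29 — the last one ≤ 30 is the 29th.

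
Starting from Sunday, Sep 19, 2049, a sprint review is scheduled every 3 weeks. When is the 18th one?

The 18th occurrence is 17 intervals after the first: 17 × 21 = 357 days after Sep 19, 2049.
Sep has 30 days — 11 days to the end of Sep leaves 346.
Oct has 31 days (315 left).
Nov has 30 days (285 left).
Dec has 31 days (254 left).
Jan has 31 days (223 left).
Feb has 28 days (195 left).
Mar has 31 days (164 left).
Apr has 30 days (134 left).
May has 31 days (103 left).
Jun has 30 days (73 left).
Jul has 31 days (42 left).
Aug has 31 days (11 left).
11 days into Sep → Sep 11, 2050.

Sep 11, 2050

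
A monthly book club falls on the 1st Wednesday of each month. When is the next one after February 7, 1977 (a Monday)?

March 2, 1977

February 1977 starts on a Tuesday, so its 1st Wednesday is February 2, 1977 (1 day in).
That is not after February 7, 1977, so look at March 1977.
March 1977 starts on a Tuesday, so its 1st Wednesday is March 2, 1977 (1 day in).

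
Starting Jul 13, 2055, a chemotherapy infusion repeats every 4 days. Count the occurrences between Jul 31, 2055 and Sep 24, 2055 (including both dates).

Occurrences land 4·i days after Jul 13, 2055 for i = 0, 1, 2, …
Jul 31, 2055 is 18 days after the start; 18 ÷ 4 = 4 remainder 2; since the remainder is 2, round up to i = 5. First occurrence in the window: #6 on Aug 2, 2055 (5×4 = 20 days in).
Sep 24, 2055 is 73 days after the start; 73 ÷ 4 = 18 remainder 1. Last occurrence in the window: #19 on Sep 23, 2055.
Occurrences #6 through #19: 14 in total.

14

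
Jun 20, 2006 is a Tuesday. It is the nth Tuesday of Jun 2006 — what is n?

Day 20 falls in week ⌈20/7⌉ of the month.
Days 1–7 hold the 1st Tuesday, 8–14 the 2nd, 15–21 the 3rd, 22–28 the 4th, 29–31 the 5th.
20 is in the range for the 3rd.

3rd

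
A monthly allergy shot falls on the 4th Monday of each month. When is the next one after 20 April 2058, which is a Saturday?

22 April 2058

April 2058 starts on a Monday; its first Monday is the 1st, so the 4th Monday is the 22nd — 22 April 2058.
22 April 2058 is after 20 April 2058, so that is the next one.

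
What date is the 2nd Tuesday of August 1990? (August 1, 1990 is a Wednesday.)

1990-08-14

August 1990 begins on a Wednesday, so the first Tuesday is August 7 (6 days later).
The 2nd Tuesday is 1 weeks later: 7 + 7 = 14.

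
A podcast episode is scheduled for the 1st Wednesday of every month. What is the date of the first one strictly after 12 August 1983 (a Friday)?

7 September 1983

August 1983 starts on a Monday, so its 1st Wednesday is 3 August 1983 (2 days in).
That is not after 12 August 1983, so look at September 1983.
September 1983 starts on a Thursday, so its 1st Wednesday is 7 September 1983 (6 days in).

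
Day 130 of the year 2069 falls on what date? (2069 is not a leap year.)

May 10, 2069

January has 31 days (130 − 31 = 99 remain).
February has 28 days (99 − 28 = 71 remain).
March has 31 days (71 − 31 = 40 remain).
April has 30 days (40 − 30 = 10 remain).
10 into May → May 10.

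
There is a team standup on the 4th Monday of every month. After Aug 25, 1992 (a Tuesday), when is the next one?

Aug 1992 starts on a Saturday; its first Monday is the 3rd, so the 4th Monday is the 24th — Aug 24, 1992.
That is not after Aug 25, 1992, so look at Sep 1992.
Sep 1992 starts on a Tuesday; its first Monday is the 7th, so the 4th Monday is the 28th — Sep 28, 1992.

Sep 28, 1992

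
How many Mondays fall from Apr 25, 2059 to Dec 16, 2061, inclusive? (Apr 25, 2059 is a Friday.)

138

Apr 25, 2059 is a Friday; the first Monday on or after it is Apr 28, 2059 (3 days later).
From Apr 28, 2059 to Dec 16, 2061: 247 + 366 + 350 = 963 days (rest of 2059, 2060, to Dec 16, 2061 in 2061).
963 ÷ 7 = 137 full weeks with remainder 4, so 137 more Mondays after the first → 138.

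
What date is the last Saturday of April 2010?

The first Saturday of April 2010 is April 3.
April 2010 has 30 days. Adding weeks: 3, 10, 17, 24 — the last one ≤ 30 is the 24th.

2010-04-24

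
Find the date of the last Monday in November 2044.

28 November 2044

November 2044 begins on a Tuesday, so the first Monday is November 7 (6 days later).
November 2044 has 30 days. Adding weeks: 7, 14, 21, 28 — the last one ≤ 30 is the 28th.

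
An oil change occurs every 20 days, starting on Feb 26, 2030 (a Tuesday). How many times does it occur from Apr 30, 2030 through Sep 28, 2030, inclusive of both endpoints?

7

Occurrences land 20·i days after Feb 26, 2030 for i = 0, 1, 2, …
Apr 30, 2030 is 63 days after the start; 63 ÷ 20 = 3 remainder 3; since the remainder is 3, round up to i = 4. First occurrence in the window: #5 on May 17, 2030 (4×20 = 80 days in).
Sep 28, 2030 is 214 days after the start; 214 ÷ 20 = 10 remainder 14. Last occurrence in the window: #11 on Sep 14, 2030.
Occurrences #5 through #11: 7 in total.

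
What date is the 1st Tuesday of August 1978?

August 1978 begins on a Tuesday, so the first Tuesday is August 1.

August 1, 1978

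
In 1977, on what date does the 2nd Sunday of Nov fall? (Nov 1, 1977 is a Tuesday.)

Nov 13, 1977

Nov 1977 begins on a Tuesday, so the first Sunday is Nov 6 (5 days later).
The 2nd Sunday is 1 weeks later: 6 + 7 = 13.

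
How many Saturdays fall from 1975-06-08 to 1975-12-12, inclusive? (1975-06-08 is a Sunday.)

1975-06-08 is a Sunday; the first Saturday on or after it is 1975-06-14 (6 days later).
From 1975-06-14 to 1975-12-12: 16 + 31 + 31 + 30 + 31 + 30 + 12 = 181 days (rest of June, July, August, September, October, November, December).
181 ÷ 7 = 25 full weeks with remainder 6, so 25 more Saturdays after the first → 26.

26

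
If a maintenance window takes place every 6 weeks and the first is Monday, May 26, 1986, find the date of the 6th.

The 6th occurrence is 5 intervals after the first: 5 × 42 = 210 days after May 26, 1986.
May has 31 days — 5 days to the end of May leaves 205.
Jun has 30 days (175 left).
Jul has 31 days (144 left).
Aug has 31 days (113 left).
Sep has 30 days (83 left).
Oct has 31 days (52 left).
Nov has 30 days (22 left).
22 days into Dec → Dec 22, 1986.

Dec 22, 1986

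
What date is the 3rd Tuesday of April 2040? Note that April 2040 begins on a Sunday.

2040-04-17

April 2040 begins on a Sunday, so the first Tuesday is April 3 (2 days later).
The 3rd Tuesday is 2 weeks later: 3 + 14 = 17.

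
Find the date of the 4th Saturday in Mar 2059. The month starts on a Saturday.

Mar 22, 2059

Mar 2059 begins on a Saturday, so the first Saturday is Mar 1.
The 4th Saturday is 3 weeks later: 1 + 21 = 22.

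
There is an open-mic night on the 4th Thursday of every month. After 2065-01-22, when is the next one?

2065-02-26

January 2065 starts on a Thursday; its first Thursday is the 1st, so the 4th Thursday is the 22nd — 2065-01-22.
That is not after 2065-01-22, so look at February 2065.
February 2065 starts on a Sunday; its first Thursday is the 5th, so the 4th Thursday is the 26th — 2065-02-26.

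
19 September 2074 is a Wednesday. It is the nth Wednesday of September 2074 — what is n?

3rd

Day 19 falls in week ⌈19/7⌉ of the month.
Days 1–7 hold the 1st Wednesday, 8–14 the 2nd, 15–21 the 3rd, 22–28 the 4th, 29–31 the 5th.
19 is in the range for the 3rd.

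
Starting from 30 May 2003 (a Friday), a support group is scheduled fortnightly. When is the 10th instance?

The 10th occurrence is 9 intervals after the first: 9 × 14 = 126 days after 30 May 2003.
May has 31 days — 1 day to the end of May leaves 125.
June has 30 days (95 left).
July has 31 days (64 left).
August has 31 days (33 left).
September has 30 days (3 left).
3 days into October → 3 October 2003.

3 October 2003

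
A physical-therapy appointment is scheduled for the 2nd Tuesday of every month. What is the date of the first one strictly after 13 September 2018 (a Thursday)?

September 2018 starts on a Saturday; its first Tuesday is the 4th, so the 2nd Tuesday is the 11th — 11 September 2018.
That is not after 13 September 2018, so look at October 2018.
October 2018 starts on a Monday; its first Tuesday is the 2nd, so the 2nd Tuesday is the 9th — 9 October 2018.

9 October 2018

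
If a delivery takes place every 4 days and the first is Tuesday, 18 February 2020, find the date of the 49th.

28 August 2020

The 49th occurrence is 48 intervals after the first: 48 × 4 = 192 days after 18 February 2020.
February has 29 days — 11 days to the end of February leaves 181.
March has 31 days (150 left).
April has 30 days (120 left).
May has 31 days (89 left).
June has 30 days (59 left).
July has 31 days (28 left).
28 days into August → 28 August 2020.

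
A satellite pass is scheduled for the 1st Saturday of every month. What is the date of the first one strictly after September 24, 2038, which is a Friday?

October 2, 2038

September 2038 starts on a Wednesday, so its 1st Saturday is September 4, 2038 (3 days in).
That is not after September 24, 2038, so look at October 2038.
October 2038 starts on a Friday, so its 1st Saturday is October 2, 2038 (1 day in).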